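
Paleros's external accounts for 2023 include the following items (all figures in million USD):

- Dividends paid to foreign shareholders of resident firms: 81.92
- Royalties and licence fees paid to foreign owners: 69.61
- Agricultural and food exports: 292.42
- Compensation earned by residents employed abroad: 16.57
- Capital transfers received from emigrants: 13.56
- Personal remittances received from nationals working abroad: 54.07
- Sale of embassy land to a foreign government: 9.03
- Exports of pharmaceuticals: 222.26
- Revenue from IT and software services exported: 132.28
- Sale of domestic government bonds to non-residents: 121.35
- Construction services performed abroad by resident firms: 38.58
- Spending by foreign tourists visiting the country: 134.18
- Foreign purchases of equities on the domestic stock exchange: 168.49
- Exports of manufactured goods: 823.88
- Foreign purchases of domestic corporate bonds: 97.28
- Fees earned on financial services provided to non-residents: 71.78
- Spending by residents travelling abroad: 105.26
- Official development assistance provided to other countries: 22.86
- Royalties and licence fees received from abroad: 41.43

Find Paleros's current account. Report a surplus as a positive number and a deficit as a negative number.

Goods: 222.26 + 823.88 + 292.42 = 1338.56
Services: 71.78 + 38.58 + 134.18 + 41.43 - 69.61 + 132.28 - 105.26 = 243.38
Primary income: 16.57 - 81.92 = -65.35
Secondary income: -22.86 + 54.07 = 31.21
Current account = 1338.56 + 243.38 + (-65.35) + 31.21 = 1547.80
(Excluded from the current account — capital account: capital transfers received from emigrants 13.56, sale of embassy land to a foreign government 9.03; financial account: sale of domestic government bonds to non-residents 121.35, foreign purchases of equities on the domestic stock exchange 168.49, foreign purchases of domestic corporate bonds 97.28.)

1547.80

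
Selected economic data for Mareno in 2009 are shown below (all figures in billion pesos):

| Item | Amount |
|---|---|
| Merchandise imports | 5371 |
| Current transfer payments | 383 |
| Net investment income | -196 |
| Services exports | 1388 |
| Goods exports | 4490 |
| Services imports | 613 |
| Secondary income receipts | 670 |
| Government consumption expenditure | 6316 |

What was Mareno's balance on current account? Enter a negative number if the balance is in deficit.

-15

Goods balance = 4490 - 5371 = -881
Services balance = 1388 - 613 = 775
Trade balance (goods + services) = -881 + 775 = -106
Net primary income = -196
Net secondary income = 670 - 383 = 287
Current account = -106 + (-196) + 287 = -15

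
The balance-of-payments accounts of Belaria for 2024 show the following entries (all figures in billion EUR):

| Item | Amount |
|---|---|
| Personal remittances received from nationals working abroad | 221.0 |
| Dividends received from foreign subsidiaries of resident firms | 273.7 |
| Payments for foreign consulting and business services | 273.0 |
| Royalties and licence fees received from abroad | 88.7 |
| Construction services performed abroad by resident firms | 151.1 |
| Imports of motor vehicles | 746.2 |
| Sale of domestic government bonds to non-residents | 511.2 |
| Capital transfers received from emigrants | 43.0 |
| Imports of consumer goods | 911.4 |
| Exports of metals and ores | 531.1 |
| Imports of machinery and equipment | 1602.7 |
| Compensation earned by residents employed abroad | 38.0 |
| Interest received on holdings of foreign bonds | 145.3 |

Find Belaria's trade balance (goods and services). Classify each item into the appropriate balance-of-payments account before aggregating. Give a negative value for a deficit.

-2762.4

Goods: -911.4 - 746.2 - 1602.7 + 531.1 = -2729.2
Services: -273.0 + 88.7 + 151.1 = -33.2
Trade balance = -2729.2 + (-33.2) = -2762.4
(Excluded from the trade balance — secondary income: personal remittances received from nationals working abroad 221.0; primary income: dividends received from foreign subsidiaries of resident firms 273.7, compensation earned by residents employed abroad 38.0, interest received on holdings of foreign bonds 145.3; financial account: sale of domestic government bonds to non-residents 511.2; capital account: capital transfers received from emigrants 43.0.)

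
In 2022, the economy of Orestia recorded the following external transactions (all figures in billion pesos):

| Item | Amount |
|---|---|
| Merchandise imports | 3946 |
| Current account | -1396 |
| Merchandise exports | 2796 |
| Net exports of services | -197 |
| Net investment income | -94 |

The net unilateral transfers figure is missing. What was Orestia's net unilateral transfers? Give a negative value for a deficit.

45

Current account = goods balance + services balance + net primary income + net secondary income
Sum of the known components = -1441
Net unilateral transfers = CA - (known components) = -1396 - (-1441) = 45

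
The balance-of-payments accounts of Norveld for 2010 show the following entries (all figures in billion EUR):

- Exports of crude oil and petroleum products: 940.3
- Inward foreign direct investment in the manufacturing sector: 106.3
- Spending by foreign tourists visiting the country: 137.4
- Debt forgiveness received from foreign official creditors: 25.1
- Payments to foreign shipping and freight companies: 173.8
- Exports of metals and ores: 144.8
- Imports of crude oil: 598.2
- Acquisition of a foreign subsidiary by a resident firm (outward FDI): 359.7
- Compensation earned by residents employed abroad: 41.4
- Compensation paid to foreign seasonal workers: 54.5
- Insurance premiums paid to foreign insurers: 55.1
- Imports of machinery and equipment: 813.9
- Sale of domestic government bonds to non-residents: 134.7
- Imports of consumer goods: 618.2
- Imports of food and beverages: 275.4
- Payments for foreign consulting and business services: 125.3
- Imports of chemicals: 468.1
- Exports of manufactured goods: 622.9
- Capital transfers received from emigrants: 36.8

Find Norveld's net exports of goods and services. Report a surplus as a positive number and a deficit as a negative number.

-1282.6

Goods: 622.9 - 813.9 - 275.4 + 144.8 - 598.2 + 940.3 - 468.1 - 618.2 = -1065.8
Services: -173.8 - 125.3 - 55.1 + 137.4 = -216.8
Trade balance = -1065.8 + (-216.8) = -1282.6
(Excluded from the trade balance — financial account: inward foreign direct investment in the manufacturing sector 106.3, acquisition of a foreign subsidiary by a resident firm (outward FDI) 359.7, sale of domestic government bonds to non-residents 134.7; capital account: debt forgiveness received from foreign official creditors 25.1, capital transfers received from emigrants 36.8; primary income: compensation earned by residents employed abroad 41.4, compensation paid to foreign seasonal workers 54.5.)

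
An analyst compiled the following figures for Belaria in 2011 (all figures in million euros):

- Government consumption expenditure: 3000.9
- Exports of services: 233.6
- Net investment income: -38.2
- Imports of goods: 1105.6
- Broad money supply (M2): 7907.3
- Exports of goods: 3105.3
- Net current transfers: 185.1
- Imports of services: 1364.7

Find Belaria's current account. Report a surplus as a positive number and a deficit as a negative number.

Goods balance = 3105.3 - 1105.6 = 1999.7
Services balance = 233.6 - 1364.7 = -1131.1
Trade balance (goods + services) = 1999.7 + (-1131.1) = 868.6
Net primary income = -38.2
Net secondary income = 185.1
Current account = 868.6 + (-38.2) + 185.1 = 1015.5

1015.5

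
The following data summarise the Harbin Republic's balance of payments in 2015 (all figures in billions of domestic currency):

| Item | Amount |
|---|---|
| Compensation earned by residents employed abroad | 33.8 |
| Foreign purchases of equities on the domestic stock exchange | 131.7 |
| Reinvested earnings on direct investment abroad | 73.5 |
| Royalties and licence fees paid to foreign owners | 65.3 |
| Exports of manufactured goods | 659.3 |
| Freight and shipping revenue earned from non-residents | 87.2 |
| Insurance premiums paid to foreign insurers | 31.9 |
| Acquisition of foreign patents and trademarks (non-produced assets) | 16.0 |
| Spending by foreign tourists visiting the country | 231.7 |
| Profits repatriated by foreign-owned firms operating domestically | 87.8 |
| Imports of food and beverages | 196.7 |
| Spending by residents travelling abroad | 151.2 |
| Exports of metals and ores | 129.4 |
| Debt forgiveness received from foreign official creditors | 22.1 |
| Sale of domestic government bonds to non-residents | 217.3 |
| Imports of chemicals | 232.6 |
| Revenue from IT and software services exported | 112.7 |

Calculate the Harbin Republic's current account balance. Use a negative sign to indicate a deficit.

Goods: -232.6 + 129.4 - 196.7 + 659.3 = 359.4
Services: -65.3 - 151.2 + 231.7 + 87.2 - 31.9 + 112.7 = 183.2
Primary income: 33.8 - 87.8 + 73.5 = 19.5
Current account = 359.4 + 183.2 + 19.5 = 562.1
(Excluded from the current account — financial account: foreign purchases of equities on the domestic stock exchange 131.7, sale of domestic government bonds to non-residents 217.3; capital account: acquisition of foreign patents and trademarks (non-produced assets) 16.0, debt forgiveness received from foreign official creditors 22.1.)

562.1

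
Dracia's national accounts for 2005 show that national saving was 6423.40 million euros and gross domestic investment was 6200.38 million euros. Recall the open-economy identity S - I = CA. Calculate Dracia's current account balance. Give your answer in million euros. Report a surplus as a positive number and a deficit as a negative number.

223.02

CA = S - I = 6423.40 - 6200.38 = 223.02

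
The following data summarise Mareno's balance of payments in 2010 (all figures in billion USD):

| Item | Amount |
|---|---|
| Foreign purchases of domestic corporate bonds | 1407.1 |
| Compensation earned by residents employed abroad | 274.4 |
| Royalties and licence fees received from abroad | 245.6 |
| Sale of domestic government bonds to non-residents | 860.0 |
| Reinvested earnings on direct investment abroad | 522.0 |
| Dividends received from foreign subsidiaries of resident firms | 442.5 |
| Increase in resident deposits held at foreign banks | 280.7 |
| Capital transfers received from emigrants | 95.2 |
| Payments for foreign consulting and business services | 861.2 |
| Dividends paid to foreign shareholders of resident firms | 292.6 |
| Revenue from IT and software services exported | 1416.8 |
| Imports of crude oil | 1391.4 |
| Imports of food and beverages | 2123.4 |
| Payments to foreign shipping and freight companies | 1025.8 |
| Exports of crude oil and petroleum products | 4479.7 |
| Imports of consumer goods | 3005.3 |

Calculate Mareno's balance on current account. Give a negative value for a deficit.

-1318.7

Goods: -2123.4 + 4479.7 - 3005.3 - 1391.4 = -2040.4
Services: 245.6 + 1416.8 - 861.2 - 1025.8 = -224.6
Primary income: 442.5 - 292.6 + 274.4 + 522.0 = 946.3
Current account = (-2040.4) + (-224.6) + 946.3 = -1318.7
(Excluded from the current account — financial account: foreign purchases of domestic corporate bonds 1407.1, sale of domestic government bonds to non-residents 860.0, increase in resident deposits held at foreign banks 280.7; capital account: capital transfers received from emigrants 95.2.)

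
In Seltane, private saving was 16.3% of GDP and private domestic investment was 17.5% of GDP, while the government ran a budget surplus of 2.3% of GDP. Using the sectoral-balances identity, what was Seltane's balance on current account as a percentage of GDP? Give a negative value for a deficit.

1.1

By the sectoral-balances identity, CA = (S_private - I) + (T - G).
Private balance = 16.3 - 17.5 = -1.2
Government balance (T - G) = 2.3
CA = -1.2 + 2.3 = 1.1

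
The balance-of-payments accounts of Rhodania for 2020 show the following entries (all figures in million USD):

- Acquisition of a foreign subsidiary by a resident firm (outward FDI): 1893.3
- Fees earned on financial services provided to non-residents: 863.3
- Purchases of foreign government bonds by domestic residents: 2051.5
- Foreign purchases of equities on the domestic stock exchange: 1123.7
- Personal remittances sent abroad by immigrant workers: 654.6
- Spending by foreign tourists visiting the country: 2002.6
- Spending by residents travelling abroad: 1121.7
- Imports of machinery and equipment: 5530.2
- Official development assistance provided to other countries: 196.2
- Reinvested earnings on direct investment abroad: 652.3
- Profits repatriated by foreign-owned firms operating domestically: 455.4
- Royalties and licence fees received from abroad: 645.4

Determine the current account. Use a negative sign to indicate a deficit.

-3794.5

Goods: -5530.2
Services: -1121.7 + 863.3 + 2002.6 + 645.4 = 2389.6
Primary income: -455.4 + 652.3 = 196.9
Secondary income: -196.2 - 654.6 = -850.8
Current account = (-5530.2) + 2389.6 + 196.9 + (-850.8) = -3794.5
(Excluded from the current account — financial account: acquisition of a foreign subsidiary by a resident firm (outward FDI) 1893.3, purchases of foreign government bonds by domestic residents 2051.5, foreign purchases of equities on the domestic stock exchange 1123.7.)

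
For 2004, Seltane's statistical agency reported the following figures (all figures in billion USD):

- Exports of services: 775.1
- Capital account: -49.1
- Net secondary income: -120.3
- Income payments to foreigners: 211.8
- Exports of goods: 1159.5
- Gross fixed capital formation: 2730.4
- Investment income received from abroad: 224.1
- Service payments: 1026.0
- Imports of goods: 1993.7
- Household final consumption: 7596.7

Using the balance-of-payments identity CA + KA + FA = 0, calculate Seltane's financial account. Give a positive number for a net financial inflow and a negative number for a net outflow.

Goods balance = 1159.5 - 1993.7 = -834.2
Services balance = 775.1 - 1026.0 = -250.9
Trade balance (goods + services) = -834.2 + (-250.9) = -1085.1
Net primary income = 224.1 - 211.8 = 12.3
Net secondary income = -120.3
Current account = -1085.1 + 12.3 + (-120.3) = -1193.1
Financial account = -(-1193.1 + (-49.1)) = 1242.2

1242.2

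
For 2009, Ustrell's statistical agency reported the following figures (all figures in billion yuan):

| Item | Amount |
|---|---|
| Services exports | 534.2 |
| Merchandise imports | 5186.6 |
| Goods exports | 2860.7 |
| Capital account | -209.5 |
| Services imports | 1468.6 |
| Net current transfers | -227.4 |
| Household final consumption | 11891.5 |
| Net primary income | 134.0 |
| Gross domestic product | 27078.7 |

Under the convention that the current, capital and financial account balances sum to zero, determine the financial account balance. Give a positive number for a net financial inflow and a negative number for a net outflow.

Goods balance = 2860.7 - 5186.6 = -2325.9
Services balance = 534.2 - 1468.6 = -934.4
Trade balance (goods + services) = -2325.9 + (-934.4) = -3260.3
Net primary income = 134.0
Net secondary income = -227.4
Current account = -3260.3 + 134.0 + (-227.4) = -3353.7
Financial account = -(-3353.7 + (-209.5)) = 3563.2

3563.2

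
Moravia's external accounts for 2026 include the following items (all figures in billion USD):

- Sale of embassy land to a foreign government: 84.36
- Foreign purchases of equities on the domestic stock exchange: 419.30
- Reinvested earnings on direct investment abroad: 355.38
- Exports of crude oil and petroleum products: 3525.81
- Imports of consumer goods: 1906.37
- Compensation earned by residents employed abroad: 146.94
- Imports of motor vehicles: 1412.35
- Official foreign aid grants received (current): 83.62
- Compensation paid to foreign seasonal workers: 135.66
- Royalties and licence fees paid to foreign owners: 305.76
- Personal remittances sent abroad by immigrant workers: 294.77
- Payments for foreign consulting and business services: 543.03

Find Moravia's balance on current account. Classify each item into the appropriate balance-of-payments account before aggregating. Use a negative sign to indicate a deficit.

Goods: -1412.35 - 1906.37 + 3525.81 = 207.09
Services: -543.03 - 305.76 = -848.79
Primary income: 355.38 - 135.66 + 146.94 = 366.66
Secondary income: -294.77 + 83.62 = -211.15
Current account = 207.09 + (-848.79) + 366.66 + (-211.15) = -486.19
(Excluded from the current account — capital account: sale of embassy land to a foreign government 84.36; financial account: foreign purchases of equities on the domestic stock exchange 419.30.)

-486.19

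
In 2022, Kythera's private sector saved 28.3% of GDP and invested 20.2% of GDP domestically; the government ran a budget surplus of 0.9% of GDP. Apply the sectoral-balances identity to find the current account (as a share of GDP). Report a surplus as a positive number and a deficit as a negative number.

9.0

By the sectoral-balances identity, CA = (S_private - I) + (T - G).
Private balance = 28.3 - 20.2 = 8.1
Government balance (T - G) = 0.9
CA = 8.1 + 0.9 = 9.0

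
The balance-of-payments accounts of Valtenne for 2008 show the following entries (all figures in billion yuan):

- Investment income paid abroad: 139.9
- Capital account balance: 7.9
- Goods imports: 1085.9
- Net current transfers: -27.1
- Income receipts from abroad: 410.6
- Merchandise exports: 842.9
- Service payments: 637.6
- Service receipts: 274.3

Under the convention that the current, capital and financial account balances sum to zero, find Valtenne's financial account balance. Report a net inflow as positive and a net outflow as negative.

Goods balance = 842.9 - 1085.9 = -243.0
Services balance = 274.3 - 637.6 = -363.3
Trade balance (goods + services) = -243.0 + (-363.3) = -606.3
Net primary income = 410.6 - 139.9 = 270.7
Net secondary income = -27.1
Current account = -606.3 + 270.7 + (-27.1) = -362.7
Financial account = -(-362.7 + 7.9) = 354.8

354.8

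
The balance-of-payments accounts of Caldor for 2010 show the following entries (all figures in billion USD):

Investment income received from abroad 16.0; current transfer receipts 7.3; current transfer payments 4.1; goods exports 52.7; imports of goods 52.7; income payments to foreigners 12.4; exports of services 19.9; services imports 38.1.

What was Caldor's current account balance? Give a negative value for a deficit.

-11.4

Goods balance = 52.7 - 52.7 = 0.0
Services balance = 19.9 - 38.1 = -18.2
Trade balance (goods + services) = 0.0 + (-18.2) = -18.2
Net primary income = 16.0 - 12.4 = 3.6
Net secondary income = 7.3 - 4.1 = 3.2
Current account = -18.2 + 3.6 + 3.2 = -11.4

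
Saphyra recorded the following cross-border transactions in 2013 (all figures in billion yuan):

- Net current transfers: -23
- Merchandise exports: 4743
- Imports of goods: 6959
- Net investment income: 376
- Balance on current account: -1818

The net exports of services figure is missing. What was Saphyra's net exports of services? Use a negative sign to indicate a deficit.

Current account = goods balance + services balance + net primary income + net secondary income
Sum of the known components = -1863
Net exports of services = CA - (known components) = -1818 - (-1863) = 45

45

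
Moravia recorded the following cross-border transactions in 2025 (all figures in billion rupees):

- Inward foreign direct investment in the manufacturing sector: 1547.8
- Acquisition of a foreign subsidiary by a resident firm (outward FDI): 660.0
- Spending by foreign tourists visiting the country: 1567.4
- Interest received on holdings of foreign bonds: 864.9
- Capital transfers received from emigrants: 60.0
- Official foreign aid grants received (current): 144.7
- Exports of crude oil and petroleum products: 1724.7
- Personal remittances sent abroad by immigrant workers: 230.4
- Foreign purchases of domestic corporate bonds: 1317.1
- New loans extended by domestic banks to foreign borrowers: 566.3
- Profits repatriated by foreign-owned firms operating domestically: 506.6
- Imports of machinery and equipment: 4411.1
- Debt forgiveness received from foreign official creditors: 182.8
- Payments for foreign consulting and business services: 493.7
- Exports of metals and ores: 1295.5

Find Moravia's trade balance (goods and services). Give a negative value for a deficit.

-317.2

Goods: -4411.1 + 1295.5 + 1724.7 = -1390.9
Services: 1567.4 - 493.7 = 1073.7
Trade balance = -1390.9 + 1073.7 = -317.2
(Excluded from the trade balance — financial account: inward foreign direct investment in the manufacturing sector 1547.8, acquisition of a foreign subsidiary by a resident firm (outward FDI) 660.0, foreign purchases of domestic corporate bonds 1317.1, new loans extended by domestic banks to foreign borrowers 566.3; primary income: interest received on holdings of foreign bonds 864.9, profits repatriated by foreign-owned firms operating domestically 506.6; capital account: capital transfers received from emigrants 60.0, debt forgiveness received from foreign official creditors 182.8; secondary income: official foreign aid grants received (current) 144.7, personal remittances sent abroad by immigrant workers 230.4.)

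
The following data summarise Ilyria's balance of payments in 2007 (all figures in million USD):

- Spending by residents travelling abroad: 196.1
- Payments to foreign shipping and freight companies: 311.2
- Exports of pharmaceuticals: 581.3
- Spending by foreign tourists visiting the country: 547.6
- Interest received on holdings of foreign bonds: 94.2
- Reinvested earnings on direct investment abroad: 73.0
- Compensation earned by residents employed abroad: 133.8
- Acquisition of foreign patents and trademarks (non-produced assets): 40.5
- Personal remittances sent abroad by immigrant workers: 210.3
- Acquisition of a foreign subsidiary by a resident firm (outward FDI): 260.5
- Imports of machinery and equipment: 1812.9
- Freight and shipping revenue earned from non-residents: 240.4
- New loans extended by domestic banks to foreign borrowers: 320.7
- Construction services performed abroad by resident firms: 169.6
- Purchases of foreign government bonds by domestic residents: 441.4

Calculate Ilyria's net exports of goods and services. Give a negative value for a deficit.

Goods: -1812.9 + 581.3 = -1231.6
Services: 169.6 + 240.4 + 547.6 - 311.2 - 196.1 = 450.3
Trade balance = -1231.6 + 450.3 = -781.3
(Excluded from the trade balance — primary income: interest received on holdings of foreign bonds 94.2, reinvested earnings on direct investment abroad 73.0, compensation earned by residents employed abroad 133.8; capital account: acquisition of foreign patents and trademarks (non-produced assets) 40.5; secondary income: personal remittances sent abroad by immigrant workers 210.3; financial account: acquisition of a foreign subsidiary by a resident firm (outward FDI) 260.5, new loans extended by domestic banks to foreign borrowers 320.7, purchases of foreign government bonds by domestic residents 441.4.)

-781.3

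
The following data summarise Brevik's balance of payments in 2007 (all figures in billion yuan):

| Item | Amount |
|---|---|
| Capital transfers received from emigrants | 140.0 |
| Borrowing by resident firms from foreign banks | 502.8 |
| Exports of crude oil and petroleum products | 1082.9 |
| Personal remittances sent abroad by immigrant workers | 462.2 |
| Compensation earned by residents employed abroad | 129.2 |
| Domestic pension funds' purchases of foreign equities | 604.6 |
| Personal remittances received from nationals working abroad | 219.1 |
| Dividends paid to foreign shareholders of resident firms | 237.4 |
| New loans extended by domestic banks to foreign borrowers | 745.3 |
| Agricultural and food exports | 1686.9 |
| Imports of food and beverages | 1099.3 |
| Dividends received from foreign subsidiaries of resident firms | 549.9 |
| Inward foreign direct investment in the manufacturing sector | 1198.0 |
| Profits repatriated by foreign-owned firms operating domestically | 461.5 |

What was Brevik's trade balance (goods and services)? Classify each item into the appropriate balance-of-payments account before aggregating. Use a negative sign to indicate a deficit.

1670.5

Goods: -1099.3 + 1686.9 + 1082.9 = 1670.5
Trade balance = 1670.5 + 0.0 = 1670.5
(Excluded from the trade balance — capital account: capital transfers received from emigrants 140.0; financial account: borrowing by resident firms from foreign banks 502.8, domestic pension funds' purchases of foreign equities 604.6, new loans extended by domestic banks to foreign borrowers 745.3, inward foreign direct investment in the manufacturing sector 1198.0; secondary income: personal remittances sent abroad by immigrant workers 462.2, personal remittances received from nationals working abroad 219.1; primary income: compensation earned by residents employed abroad 129.2, dividends paid to foreign shareholders of resident firms 237.4, dividends received from foreign subsidiaries of resident firms 549.9, profits repatriated by foreign-owned firms operating domestically 461.5.)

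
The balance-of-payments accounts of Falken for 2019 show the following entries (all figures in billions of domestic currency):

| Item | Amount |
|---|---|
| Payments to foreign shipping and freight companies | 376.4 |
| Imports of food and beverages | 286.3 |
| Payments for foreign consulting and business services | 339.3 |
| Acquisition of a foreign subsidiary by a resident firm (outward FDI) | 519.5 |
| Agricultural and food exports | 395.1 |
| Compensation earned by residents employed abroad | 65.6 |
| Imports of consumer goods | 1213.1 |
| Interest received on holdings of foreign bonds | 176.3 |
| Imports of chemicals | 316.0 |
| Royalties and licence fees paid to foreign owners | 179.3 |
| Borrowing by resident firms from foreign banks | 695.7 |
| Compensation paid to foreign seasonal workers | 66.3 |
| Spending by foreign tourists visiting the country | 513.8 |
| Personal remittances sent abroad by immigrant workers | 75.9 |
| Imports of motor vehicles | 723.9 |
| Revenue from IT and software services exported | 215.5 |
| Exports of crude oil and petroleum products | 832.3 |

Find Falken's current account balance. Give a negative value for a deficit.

-1377.9

Goods: -286.3 + 395.1 - 1213.1 - 723.9 + 832.3 - 316.0 = -1311.9
Services: -179.3 - 339.3 + 513.8 - 376.4 + 215.5 = -165.7
Primary income: 65.6 + 176.3 - 66.3 = 175.6
Secondary income: -75.9
Current account = (-1311.9) + (-165.7) + 175.6 + (-75.9) = -1377.9
(Excluded from the current account — financial account: acquisition of a foreign subsidiary by a resident firm (outward FDI) 519.5, borrowing by resident firms from foreign banks 695.7.)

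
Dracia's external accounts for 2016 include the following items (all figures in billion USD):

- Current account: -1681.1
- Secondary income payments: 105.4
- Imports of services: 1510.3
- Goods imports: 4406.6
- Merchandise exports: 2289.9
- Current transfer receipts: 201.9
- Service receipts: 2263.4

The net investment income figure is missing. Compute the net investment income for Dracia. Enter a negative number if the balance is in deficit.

-414.0

Current account = goods balance + services balance + net primary income + net secondary income
Sum of the known components = -1267.1
Net investment income = CA - (known components) = -1681.1 - (-1267.1) = -414.0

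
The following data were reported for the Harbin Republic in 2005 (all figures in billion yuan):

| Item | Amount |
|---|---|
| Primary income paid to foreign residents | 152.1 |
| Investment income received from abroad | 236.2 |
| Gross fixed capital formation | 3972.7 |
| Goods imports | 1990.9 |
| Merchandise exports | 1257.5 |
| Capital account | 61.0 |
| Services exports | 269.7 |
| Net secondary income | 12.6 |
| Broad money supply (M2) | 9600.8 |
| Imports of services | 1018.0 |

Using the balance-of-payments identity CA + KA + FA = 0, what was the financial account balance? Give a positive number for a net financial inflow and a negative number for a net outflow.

Goods balance = 1257.5 - 1990.9 = -733.4
Services balance = 269.7 - 1018.0 = -748.3
Trade balance (goods + services) = -733.4 + (-748.3) = -1481.7
Net primary income = 236.2 - 152.1 = 84.1
Net secondary income = 12.6
Current account = -1481.7 + 84.1 + 12.6 = -1385.0
Financial account = -(-1385.0 + 61.0) = 1324.0

1324.0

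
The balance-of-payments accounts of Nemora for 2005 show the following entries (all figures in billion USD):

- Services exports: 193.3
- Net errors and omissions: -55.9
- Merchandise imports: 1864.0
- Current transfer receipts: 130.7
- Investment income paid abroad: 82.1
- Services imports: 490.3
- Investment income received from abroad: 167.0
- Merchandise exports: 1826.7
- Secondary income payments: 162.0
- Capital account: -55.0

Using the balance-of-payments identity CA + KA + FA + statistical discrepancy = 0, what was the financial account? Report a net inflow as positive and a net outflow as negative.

Goods balance = 1826.7 - 1864.0 = -37.3
Services balance = 193.3 - 490.3 = -297.0
Trade balance (goods + services) = -37.3 + (-297.0) = -334.3
Net primary income = 167.0 - 82.1 = 84.9
Net secondary income = 130.7 - 162.0 = -31.3
Current account = -334.3 + 84.9 + (-31.3) = -280.7
Financial account = -(-280.7 + (-55.0) + (-55.9)) = 391.6

391.6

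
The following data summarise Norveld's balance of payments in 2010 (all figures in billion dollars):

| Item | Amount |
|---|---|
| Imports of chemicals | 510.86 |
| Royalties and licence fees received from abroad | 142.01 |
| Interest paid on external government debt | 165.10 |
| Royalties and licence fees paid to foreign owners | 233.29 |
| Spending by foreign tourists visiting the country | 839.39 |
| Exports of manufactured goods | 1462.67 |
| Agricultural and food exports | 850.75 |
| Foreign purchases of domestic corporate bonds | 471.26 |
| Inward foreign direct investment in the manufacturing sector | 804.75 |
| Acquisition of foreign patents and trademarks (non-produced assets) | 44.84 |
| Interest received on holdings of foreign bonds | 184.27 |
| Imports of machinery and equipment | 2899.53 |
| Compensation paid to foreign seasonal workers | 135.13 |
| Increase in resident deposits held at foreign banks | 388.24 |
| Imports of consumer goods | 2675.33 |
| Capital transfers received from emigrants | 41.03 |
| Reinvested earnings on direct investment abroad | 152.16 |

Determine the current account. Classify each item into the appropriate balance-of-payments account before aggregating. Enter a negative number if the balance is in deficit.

Goods: 1462.67 - 510.86 - 2899.53 - 2675.33 + 850.75 = -3772.30
Services: 839.39 - 233.29 + 142.01 = 748.11
Primary income: -165.10 + 152.16 - 135.13 + 184.27 = 36.20
Current account = (-3772.30) + 748.11 + 36.20 = -2987.99
(Excluded from the current account — financial account: foreign purchases of domestic corporate bonds 471.26, inward foreign direct investment in the manufacturing sector 804.75, increase in resident deposits held at foreign banks 388.24; capital account: acquisition of foreign patents and trademarks (non-produced assets) 44.84, capital transfers received from emigrants 41.03.)

-2987.99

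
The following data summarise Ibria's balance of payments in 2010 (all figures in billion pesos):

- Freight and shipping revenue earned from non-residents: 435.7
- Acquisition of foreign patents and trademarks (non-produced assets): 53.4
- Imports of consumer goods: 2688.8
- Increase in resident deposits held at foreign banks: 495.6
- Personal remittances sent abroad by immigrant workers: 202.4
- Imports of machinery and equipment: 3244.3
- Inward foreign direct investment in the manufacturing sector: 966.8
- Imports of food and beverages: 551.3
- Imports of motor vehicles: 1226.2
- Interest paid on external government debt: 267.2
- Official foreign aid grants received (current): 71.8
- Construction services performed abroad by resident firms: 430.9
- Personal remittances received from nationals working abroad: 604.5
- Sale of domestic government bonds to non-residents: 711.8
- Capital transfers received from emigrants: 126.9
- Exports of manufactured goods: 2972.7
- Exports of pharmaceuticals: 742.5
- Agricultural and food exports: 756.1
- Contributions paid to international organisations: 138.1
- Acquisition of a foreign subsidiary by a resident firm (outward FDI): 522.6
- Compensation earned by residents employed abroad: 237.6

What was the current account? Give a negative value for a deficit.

-2066.5

Goods: -2688.8 + 756.1 + 742.5 + 2972.7 - 1226.2 - 551.3 - 3244.3 = -3239.3
Services: 435.7 + 430.9 = 866.6
Primary income: 237.6 - 267.2 = -29.6
Secondary income: -202.4 - 138.1 + 71.8 + 604.5 = 335.8
Current account = (-3239.3) + 866.6 + (-29.6) + 335.8 = -2066.5
(Excluded from the current account — capital account: acquisition of foreign patents and trademarks (non-produced assets) 53.4, capital transfers received from emigrants 126.9; financial account: increase in resident deposits held at foreign banks 495.6, inward foreign direct investment in the manufacturing sector 966.8, sale of domestic government bonds to non-residents 711.8, acquisition of a foreign subsidiary by a resident firm (outward FDI) 522.6.)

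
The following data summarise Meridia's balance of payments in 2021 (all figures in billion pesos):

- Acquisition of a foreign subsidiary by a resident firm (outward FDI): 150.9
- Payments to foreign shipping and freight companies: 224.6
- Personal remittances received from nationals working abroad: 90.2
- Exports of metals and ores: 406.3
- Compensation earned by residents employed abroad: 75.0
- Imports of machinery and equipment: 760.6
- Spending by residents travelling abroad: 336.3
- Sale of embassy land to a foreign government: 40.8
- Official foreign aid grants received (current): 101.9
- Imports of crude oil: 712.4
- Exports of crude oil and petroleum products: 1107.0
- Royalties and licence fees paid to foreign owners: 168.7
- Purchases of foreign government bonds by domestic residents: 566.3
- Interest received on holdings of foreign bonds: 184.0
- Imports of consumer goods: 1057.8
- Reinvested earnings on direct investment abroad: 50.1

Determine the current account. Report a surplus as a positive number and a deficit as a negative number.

-1245.9

Goods: -760.6 - 712.4 - 1057.8 + 1107.0 + 406.3 = -1017.5
Services: -224.6 - 336.3 - 168.7 = -729.6
Primary income: 184.0 + 75.0 + 50.1 = 309.1
Secondary income: 101.9 + 90.2 = 192.1
Current account = (-1017.5) + (-729.6) + 309.1 + 192.1 = -1245.9
(Excluded from the current account — financial account: acquisition of a foreign subsidiary by a resident firm (outward FDI) 150.9, purchases of foreign government bonds by domestic residents 566.3; capital account: sale of embassy land to a foreign government 40.8.)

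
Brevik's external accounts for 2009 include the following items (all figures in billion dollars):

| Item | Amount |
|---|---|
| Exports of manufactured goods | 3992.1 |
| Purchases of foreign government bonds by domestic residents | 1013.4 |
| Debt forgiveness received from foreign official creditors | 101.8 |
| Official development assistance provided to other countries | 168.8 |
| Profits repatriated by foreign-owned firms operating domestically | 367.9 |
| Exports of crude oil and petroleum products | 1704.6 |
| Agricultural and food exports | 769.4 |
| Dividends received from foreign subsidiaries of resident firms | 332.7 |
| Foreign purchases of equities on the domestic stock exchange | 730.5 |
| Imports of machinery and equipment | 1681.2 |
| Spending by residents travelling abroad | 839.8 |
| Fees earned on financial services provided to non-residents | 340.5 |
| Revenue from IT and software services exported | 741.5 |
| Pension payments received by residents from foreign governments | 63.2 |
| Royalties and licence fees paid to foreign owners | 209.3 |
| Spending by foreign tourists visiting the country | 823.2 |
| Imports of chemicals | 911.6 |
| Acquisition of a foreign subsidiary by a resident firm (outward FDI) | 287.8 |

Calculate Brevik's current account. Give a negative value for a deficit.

4588.6

Goods: -1681.2 + 1704.6 + 769.4 - 911.6 + 3992.1 = 3873.3
Services: 741.5 + 823.2 + 340.5 - 209.3 - 839.8 = 856.1
Primary income: 332.7 - 367.9 = -35.2
Secondary income: 63.2 - 168.8 = -105.6
Current account = 3873.3 + 856.1 + (-35.2) + (-105.6) = 4588.6
(Excluded from the current account — financial account: purchases of foreign government bonds by domestic residents 1013.4, foreign purchases of equities on the domestic stock exchange 730.5, acquisition of a foreign subsidiary by a resident firm (outward FDI) 287.8; capital account: debt forgiveness received from foreign official creditors 101.8.)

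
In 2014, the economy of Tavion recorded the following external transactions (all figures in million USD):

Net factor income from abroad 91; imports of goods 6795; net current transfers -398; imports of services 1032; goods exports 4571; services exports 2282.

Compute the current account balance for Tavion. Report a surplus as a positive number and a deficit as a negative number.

Goods balance = 4571 - 6795 = -2224
Services balance = 2282 - 1032 = 1250
Trade balance (goods + services) = -2224 + 1250 = -974
Net primary income = 91
Net secondary income = -398
Current account = -974 + 91 + (-398) = -1281

-1281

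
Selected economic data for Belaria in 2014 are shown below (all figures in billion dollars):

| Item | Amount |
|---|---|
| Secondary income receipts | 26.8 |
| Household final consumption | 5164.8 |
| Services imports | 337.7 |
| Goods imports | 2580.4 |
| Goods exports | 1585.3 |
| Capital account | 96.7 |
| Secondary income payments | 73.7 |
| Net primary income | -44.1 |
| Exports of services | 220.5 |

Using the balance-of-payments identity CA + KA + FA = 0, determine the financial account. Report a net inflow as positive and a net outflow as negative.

Goods balance = 1585.3 - 2580.4 = -995.1
Services balance = 220.5 - 337.7 = -117.2
Trade balance (goods + services) = -995.1 + (-117.2) = -1112.3
Net primary income = -44.1
Net secondary income = 26.8 - 73.7 = -46.9
Current account = -1112.3 + (-44.1) + (-46.9) = -1203.3
Financial account = -(-1203.3 + 96.7) = 1106.6

1106.6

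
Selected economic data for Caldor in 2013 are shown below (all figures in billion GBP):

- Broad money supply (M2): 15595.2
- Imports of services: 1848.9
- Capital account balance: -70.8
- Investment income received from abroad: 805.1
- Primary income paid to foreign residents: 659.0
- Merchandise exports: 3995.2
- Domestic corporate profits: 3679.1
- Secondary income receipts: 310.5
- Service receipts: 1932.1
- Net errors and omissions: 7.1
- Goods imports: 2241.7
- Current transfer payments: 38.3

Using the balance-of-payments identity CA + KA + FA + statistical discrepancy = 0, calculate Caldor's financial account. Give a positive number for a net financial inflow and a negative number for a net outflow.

-2191.3

Goods balance = 3995.2 - 2241.7 = 1753.5
Services balance = 1932.1 - 1848.9 = 83.2
Trade balance (goods + services) = 1753.5 + 83.2 = 1836.7
Net primary income = 805.1 - 659.0 = 146.1
Net secondary income = 310.5 - 38.3 = 272.2
Current account = 1836.7 + 146.1 + 272.2 = 2255.0
Financial account = -(2255.0 + (-70.8) + 7.1) = -2191.3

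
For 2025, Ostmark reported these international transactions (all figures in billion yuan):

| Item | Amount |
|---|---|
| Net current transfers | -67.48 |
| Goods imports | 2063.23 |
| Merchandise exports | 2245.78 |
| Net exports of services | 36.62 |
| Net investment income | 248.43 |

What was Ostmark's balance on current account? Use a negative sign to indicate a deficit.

400.12

Goods balance = 2245.78 - 2063.23 = 182.55
Services balance = 36.62
Trade balance (goods + services) = 182.55 + 36.62 = 219.17
Net primary income = 248.43
Net secondary income = -67.48
Current account = 219.17 + 248.43 + (-67.48) = 400.12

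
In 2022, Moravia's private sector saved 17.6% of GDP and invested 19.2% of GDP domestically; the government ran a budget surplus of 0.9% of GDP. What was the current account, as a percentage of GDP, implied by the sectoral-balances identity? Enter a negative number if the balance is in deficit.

-0.7

By the sectoral-balances identity, CA = (S_private - I) + (T - G).
Private balance = 17.6 - 19.2 = -1.6
Government balance (T - G) = 0.9
CA = -1.6 + 0.9 = -0.7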